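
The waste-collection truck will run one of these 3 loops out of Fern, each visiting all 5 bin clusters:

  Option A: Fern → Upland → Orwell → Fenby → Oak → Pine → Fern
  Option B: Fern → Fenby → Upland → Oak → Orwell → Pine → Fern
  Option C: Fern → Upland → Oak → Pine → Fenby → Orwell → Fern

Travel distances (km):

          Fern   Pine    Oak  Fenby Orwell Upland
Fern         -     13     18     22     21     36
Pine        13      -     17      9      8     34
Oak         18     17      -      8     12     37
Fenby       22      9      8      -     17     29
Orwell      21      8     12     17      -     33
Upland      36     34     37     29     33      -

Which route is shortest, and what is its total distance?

Option A: 36 + 33 + 17 + 8 + 17 + 13 = 124
Option B: 22 + 29 + 37 + 12 + 8 + 13 = 121
Option C: 36 + 37 + 17 + 9 + 17 + 21 = 137

121 km — Option B is the shortest.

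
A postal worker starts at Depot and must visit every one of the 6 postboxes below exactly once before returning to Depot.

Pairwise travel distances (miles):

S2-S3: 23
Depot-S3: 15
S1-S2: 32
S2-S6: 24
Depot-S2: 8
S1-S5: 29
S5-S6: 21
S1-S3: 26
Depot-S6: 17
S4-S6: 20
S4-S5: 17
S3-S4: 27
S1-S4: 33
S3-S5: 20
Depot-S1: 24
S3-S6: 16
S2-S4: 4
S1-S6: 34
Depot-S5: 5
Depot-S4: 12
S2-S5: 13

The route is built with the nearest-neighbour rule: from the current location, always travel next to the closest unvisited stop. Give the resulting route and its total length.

Depot → [S5:5 / S2:8 / S4:12 / S3:15 / S6:17 / S1:24] → S5 (5)
S5 → [S2:13 / S4:17 / S3:20 / S6:21 / S1:29] → S2 (13)
S2 → [S4:4 / S3:23 / S6:24 / S1:32] → S4 (4)
S4 → [S6:20 / S3:27 / S1:33] → S6 (20)
S6 → [S3:16 / S1:34] → S3 (16)
S3 → [S1:26] → S1 (26)
Return S1→Depot: 24.
Total = 5 + 13 + 4 + 20 + 16 + 26 + 24 = 108.

108 miles along Depot → S5 → S2 → S4 → S6 → S3 → S1 → Depot.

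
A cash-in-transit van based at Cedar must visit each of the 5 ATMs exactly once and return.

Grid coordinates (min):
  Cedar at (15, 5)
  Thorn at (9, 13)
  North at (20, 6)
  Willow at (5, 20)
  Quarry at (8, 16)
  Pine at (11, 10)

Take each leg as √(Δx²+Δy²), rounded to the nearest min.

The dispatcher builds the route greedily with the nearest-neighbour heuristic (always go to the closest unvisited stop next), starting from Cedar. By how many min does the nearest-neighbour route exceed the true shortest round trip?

The nearest-neighbour route is 1 min longer than optimal.

From Cedar: North=5, Pine=6, Thorn=10, Quarry=13, Willow=18 → choose North (5).
From North: Pine=10, Thorn=13, Quarry=16, Willow=21 → choose Pine (10).
From Pine: Thorn=4, Quarry=7, Willow=12 → choose Thorn (4).
From Thorn: Quarry=3, Willow=8 → choose Quarry (3).
From Quarry: Willow=5 → choose Willow (5).
NN route Cedar → North → Pine → Thorn → Quarry → Willow → Cedar costs 45.
Optimal: Cedar → North → Thorn → Willow → Quarry → Pine → Cedar costs 44 (by enumerating all 60 distinct tours).
Excess = 45 − 44 = 1.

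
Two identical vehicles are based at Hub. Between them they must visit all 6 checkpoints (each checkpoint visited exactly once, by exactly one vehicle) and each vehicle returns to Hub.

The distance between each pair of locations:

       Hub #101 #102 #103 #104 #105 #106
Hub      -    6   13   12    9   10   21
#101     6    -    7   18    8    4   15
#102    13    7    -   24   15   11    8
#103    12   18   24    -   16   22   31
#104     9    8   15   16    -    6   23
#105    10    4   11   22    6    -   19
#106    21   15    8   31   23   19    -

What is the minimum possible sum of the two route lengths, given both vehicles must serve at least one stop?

There are 2^5 − 1 = 31 ways to divide the 6 stops into two non-empty groups. For each, the best each vehicle can do is its own shortest tour through its group:
  {#101} + {#102, #103, #104, #105, #106}: 12 + 74 = 86
  {#102} + {#101, #103, #104, #105, #106}: 26 + 74 = 100
  {#101, #102} + {#103, #104, #105, #106}: 26 + 74 = 100
  {#103} + {#101, #102, #104, #105, #106}: 24 + 55 = 79
  {#101, #103} + {#102, #104, #105, #106}: 36 + 55 = 91
  {#102, #103} + {#101, #104, #105, #106}: 49 + 55 = 104
  … (31 splits in total)
Best: vehicle 1 Hub → #103 → Hub = 24; vehicle 2 Hub → #101 → #102 → #106 → #105 → #104 → Hub = 55; combined 79.

79 — the smallest possible combined total.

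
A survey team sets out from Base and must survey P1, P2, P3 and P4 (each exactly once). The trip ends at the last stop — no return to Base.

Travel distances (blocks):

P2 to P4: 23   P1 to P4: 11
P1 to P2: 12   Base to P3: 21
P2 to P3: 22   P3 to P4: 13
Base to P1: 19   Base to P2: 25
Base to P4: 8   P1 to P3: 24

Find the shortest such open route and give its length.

There are 4! = 24 possible orderings.
Base→P1→P2→P3→P4: 19+12+22+13 = 66
Base→P1→P2→P4→P3: 19+12+23+13 = 67
Base→P1→P3→P2→P4: 19+24+22+23 = 88
Base→P1→P3→P4→P2: 19+24+13+23 = 79
Base→P1→P4→P2→P3: 19+11+23+22 = 75
Base→P1→P4→P3→P2: 19+11+13+22 = 65
Base→P2→P1→P3→P4: 25+12+24+13 = 74
Base→P2→P1→P4→P3: 25+12+11+13 = 61
Base→P2→P3→P1→P4: 25+22+24+11 = 82
Base→P2→P3→P4→P1: 25+22+13+11 = 71
Base→P2→P4→P1→P3: 25+23+11+24 = 83
Base→P2→P4→P3→P1: 25+23+13+24 = 85
Base→P3→P1→P2→P4: 21+24+12+23 = 80
Base→P3→P1→P4→P2: 21+24+11+23 = 79
… (10 more)
Base→P4→P1→P2→P3: 8+11+12+22 = 53  ← best
The minimum is 53.
One shortest path: Base → P4 → P1 → P2 → P3.

53 blocks — the minimum one-way total.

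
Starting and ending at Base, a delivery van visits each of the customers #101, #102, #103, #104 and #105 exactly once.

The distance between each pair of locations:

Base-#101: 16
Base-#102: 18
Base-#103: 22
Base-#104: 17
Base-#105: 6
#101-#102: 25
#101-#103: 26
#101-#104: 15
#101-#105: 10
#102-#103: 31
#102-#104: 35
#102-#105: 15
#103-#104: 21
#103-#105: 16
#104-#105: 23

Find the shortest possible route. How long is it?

Minimum total distance: 101.

Base - #101 - #102 - #103 - #104 - #105 - Base: 16+25+31+21+23+6 = 122
Base - #101 - #102 - #103 - #105 - #104 - Base: 16+25+31+16+23+17 = 128
Base - #101 - #102 - #104 - #103 - #105 - Base: 16+25+35+21+16+6 = 119
Base - #101 - #102 - #104 - #105 - #103 - Base: 16+25+35+23+16+22 = 137
Base - #101 - #102 - #105 - #103 - #104 - Base: 16+25+15+16+21+17 = 110
Base - #101 - #102 - #105 - #104 - #103 - Base: 16+25+15+23+21+22 = 122
Base - #101 - #103 - #102 - #104 - #105 - Base: 16+26+31+35+23+6 = 137
Base - #101 - #103 - #102 - #105 - #104 - Base: 16+26+31+15+23+17 = 128
Base - #101 - #103 - #104 - #102 - #105 - Base: 16+26+21+35+15+6 = 119
Base - #101 - #103 - #104 - #105 - #102 - Base: 16+26+21+23+15+18 = 119
Base - #101 - #103 - #105 - #102 - #104 - Base: 16+26+16+15+35+17 = 125
Base - #101 - #103 - #105 - #104 - #102 - Base: 16+26+16+23+35+18 = 134
Base - #101 - #104 - #102 - #103 - #105 - Base: 16+15+35+31+16+6 = 119
Base - #101 - #104 - #102 - #105 - #103 - Base: 16+15+35+15+16+22 = 119
… (46 more)
Base - #101 - #104 - #103 - #105 - #102 - Base: 16+15+21+16+15+18 = 101  ← best
The minimum is 101.
One optimal route: Base → #101 → #104 → #103 → #105 → #102 → Base (or its reverse).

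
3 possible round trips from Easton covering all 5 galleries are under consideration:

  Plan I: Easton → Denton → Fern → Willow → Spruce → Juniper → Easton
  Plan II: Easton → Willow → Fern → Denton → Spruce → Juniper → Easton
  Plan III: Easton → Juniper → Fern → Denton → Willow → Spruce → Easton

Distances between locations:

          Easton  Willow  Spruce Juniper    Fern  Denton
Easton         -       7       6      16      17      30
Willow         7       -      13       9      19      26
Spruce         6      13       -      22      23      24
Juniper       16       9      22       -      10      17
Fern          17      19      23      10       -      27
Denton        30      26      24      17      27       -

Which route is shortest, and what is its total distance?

Plan I: 30 + 27 + 19 + 13 + 22 + 16 = 127
Plan II: 7 + 19 + 27 + 24 + 22 + 16 = 115
Plan III: 16 + 10 + 27 + 26 + 13 + 6 = 98

Shortest is Plan III, total 98.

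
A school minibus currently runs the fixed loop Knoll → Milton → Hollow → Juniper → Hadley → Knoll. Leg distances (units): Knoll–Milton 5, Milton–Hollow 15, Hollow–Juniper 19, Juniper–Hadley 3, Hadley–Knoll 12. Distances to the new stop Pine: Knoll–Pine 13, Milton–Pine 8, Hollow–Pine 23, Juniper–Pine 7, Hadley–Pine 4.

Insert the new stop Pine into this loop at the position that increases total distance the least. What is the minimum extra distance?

+5 — insert Pine between Hadley and Knoll.

Insertion cost between consecutive stops i–j is d(i,Pine) + d(Pine,j) − d(i,j):
  between Knoll and Milton: 13 + 8 − 5 = 16
  between Milton and Hollow: 8 + 23 − 15 = 16
  between Hollow and Juniper: 23 + 7 − 19 = 11
  between Juniper and Hadley: 7 + 4 − 3 = 8
  between Hadley and Knoll: 4 + 13 − 12 = 5
Cheapest insertion is between Hadley and Knoll, adding 5.
New total = 54 + 5 = 59.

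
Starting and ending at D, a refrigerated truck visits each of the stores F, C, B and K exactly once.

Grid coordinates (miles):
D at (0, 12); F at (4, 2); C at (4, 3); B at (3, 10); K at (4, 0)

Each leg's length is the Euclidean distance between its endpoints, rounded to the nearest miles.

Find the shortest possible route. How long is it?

D-F-C-B-K-D: 11+1+7+10+13 = 42
D-F-C-K-B-D: 11+1+3+10+4 = 29
D-F-B-C-K-D: 11+8+7+3+13 = 42
D-F-B-K-C-D: 11+8+10+3+10 = 42
D-F-K-C-B-D: 11+2+3+7+4 = 27
D-F-K-B-C-D: 11+2+10+7+10 = 40
D-C-F-B-K-D: 10+1+8+10+13 = 42
D-C-F-K-B-D: 10+1+2+10+4 = 27
D-C-B-F-K-D: 10+7+8+2+13 = 40
D-C-K-F-B-D: 10+3+2+8+4 = 27
D-B-F-C-K-D: 4+8+1+3+13 = 29
D-B-C-F-K-D: 4+7+1+2+13 = 27
The minimum is 27.
One optimal route: D → F → K → C → B → D (or its reverse).

Shortest round trip = 27 miles.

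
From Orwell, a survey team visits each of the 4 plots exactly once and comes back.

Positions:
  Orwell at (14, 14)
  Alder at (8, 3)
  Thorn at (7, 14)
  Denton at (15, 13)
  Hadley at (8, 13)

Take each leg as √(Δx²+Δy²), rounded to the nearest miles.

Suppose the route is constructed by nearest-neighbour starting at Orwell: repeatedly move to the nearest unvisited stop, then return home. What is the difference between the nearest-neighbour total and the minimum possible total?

Excess over optimum: 2 miles.

From Orwell: Denton=1, Hadley=6, Thorn=7, Alder=13 → choose Denton (1).
From Denton: Hadley=7, Thorn=8, Alder=12 → choose Hadley (7).
From Hadley: Thorn=1, Alder=10 → choose Thorn (1).
From Thorn: Alder=11 → choose Alder (11).
NN route Orwell → Denton → Hadley → Thorn → Alder → Orwell costs 33.
Optimal: Orwell → Thorn → Hadley → Alder → Denton → Orwell costs 31 (by enumerating all 12 distinct tours).
Excess = 33 − 31 = 2.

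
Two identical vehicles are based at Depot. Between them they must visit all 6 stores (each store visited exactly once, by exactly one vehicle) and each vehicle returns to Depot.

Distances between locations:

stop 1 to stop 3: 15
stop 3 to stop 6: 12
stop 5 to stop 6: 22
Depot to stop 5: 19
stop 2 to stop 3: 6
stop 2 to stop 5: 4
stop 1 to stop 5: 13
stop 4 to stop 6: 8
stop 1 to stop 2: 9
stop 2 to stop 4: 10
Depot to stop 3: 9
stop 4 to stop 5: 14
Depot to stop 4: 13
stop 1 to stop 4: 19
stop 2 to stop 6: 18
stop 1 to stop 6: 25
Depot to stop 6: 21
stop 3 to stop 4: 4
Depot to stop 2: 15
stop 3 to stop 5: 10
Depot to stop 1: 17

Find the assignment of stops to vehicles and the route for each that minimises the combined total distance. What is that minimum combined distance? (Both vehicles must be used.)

Check every non-empty split of the stops between the two vehicles; for each half take its own optimal tour:
  {stop 1} + {stop 2, stop 3, stop 4, stop 5, stop 6}: 34 + 62 = 96
  {stop 2} + {stop 1, stop 3, stop 4, stop 5, stop 6}: 30 + 73 = 103
  {stop 1, stop 2} + {stop 3, stop 4, stop 5, stop 6}: 41 + 62 = 103
  {stop 3} + {stop 1, stop 2, stop 4, stop 5, stop 6}: 18 + 73 = 91
  {stop 1, stop 3} + {stop 2, stop 4, stop 5, stop 6}: 41 + 62 = 103
  {stop 2, stop 3} + {stop 1, stop 4, stop 5, stop 6}: 30 + 73 = 103
  … (31 splits in total)
Best: vehicle 1 Depot → stop 3 → Depot = 18; vehicle 2 Depot → stop 1 → stop 2 → stop 5 → stop 4 → stop 6 → Depot = 73; combined 91.

91 — the smallest possible combined total.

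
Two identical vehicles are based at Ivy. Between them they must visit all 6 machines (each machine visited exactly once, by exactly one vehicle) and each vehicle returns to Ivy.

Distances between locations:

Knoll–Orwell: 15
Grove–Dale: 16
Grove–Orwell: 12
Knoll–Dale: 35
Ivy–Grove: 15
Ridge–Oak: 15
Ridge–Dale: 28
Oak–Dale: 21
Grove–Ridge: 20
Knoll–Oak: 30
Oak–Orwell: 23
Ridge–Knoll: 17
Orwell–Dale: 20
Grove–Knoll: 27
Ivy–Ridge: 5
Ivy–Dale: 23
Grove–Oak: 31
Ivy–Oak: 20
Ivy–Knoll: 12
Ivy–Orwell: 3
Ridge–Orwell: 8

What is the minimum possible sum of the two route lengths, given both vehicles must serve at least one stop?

96 — the smallest possible combined total.

There are 2^5 − 1 = 31 ways to divide the 6 stops into two non-empty groups. For each, the best each vehicle can do is its own shortest tour through its group:
  {Grove} + {Ridge, Knoll, Oak, Orwell, Dale}: 30 + 88 = 118
  {Ridge} + {Grove, Knoll, Oak, Orwell, Dale}: 10 + 94 = 104
  {Grove, Ridge} + {Knoll, Oak, Orwell, Dale}: 40 + 86 = 126
  {Knoll} + {Grove, Ridge, Oak, Orwell, Dale}: 24 + 72 = 96
  {Grove, Knoll} + {Ridge, Oak, Orwell, Dale}: 54 + 64 = 118
  {Ridge, Knoll} + {Grove, Oak, Orwell, Dale}: 34 + 72 = 106
  … (31 splits in total)
Best: vehicle 1 Ivy → Knoll → Ivy = 24; vehicle 2 Ivy → Ridge → Oak → Dale → Grove → Orwell → Ivy = 72; combined 96.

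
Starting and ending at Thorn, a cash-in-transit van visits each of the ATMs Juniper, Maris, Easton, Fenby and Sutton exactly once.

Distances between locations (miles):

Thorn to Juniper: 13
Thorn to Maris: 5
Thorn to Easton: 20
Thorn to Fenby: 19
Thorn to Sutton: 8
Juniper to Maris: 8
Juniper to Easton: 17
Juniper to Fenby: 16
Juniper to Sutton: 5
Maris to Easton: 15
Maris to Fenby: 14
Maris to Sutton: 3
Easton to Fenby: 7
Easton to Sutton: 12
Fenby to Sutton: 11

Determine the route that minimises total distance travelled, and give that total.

Minimum total distance: 56 miles.

With 5 stops there are 5!/2 = 60 distinct round trips (a route and its reverse cost the same).
Thorn - Juniper - Maris - Easton - Fenby - Sutton - Thorn: 13+8+15+7+11+8 = 62
Thorn - Juniper - Maris - Easton - Sutton - Fenby - Thorn: 13+8+15+12+11+19 = 78
Thorn - Juniper - Maris - Fenby - Easton - Sutton - Thorn: 13+8+14+7+12+8 = 62
Thorn - Juniper - Maris - Fenby - Sutton - Easton - Thorn: 13+8+14+11+12+20 = 78
Thorn - Juniper - Maris - Sutton - Easton - Fenby - Thorn: 13+8+3+12+7+19 = 62
Thorn - Juniper - Maris - Sutton - Fenby - Easton - Thorn: 13+8+3+11+7+20 = 62
Thorn - Juniper - Easton - Maris - Fenby - Sutton - Thorn: 13+17+15+14+11+8 = 78
Thorn - Juniper - Easton - Maris - Sutton - Fenby - Thorn: 13+17+15+3+11+19 = 78
Thorn - Juniper - Easton - Fenby - Maris - Sutton - Thorn: 13+17+7+14+3+8 = 62
Thorn - Juniper - Easton - Fenby - Sutton - Maris - Thorn: 13+17+7+11+3+5 = 56
Thorn - Juniper - Easton - Sutton - Maris - Fenby - Thorn: 13+17+12+3+14+19 = 78
Thorn - Juniper - Easton - Sutton - Fenby - Maris - Thorn: 13+17+12+11+14+5 = 72
Thorn - Juniper - Fenby - Maris - Easton - Sutton - Thorn: 13+16+14+15+12+8 = 78
Thorn - Juniper - Fenby - Maris - Sutton - Easton - Thorn: 13+16+14+3+12+20 = 78
… (46 more)
The minimum is 56.
One optimal route: Thorn → Juniper → Easton → Fenby → Sutton → Maris → Thorn (or its reverse).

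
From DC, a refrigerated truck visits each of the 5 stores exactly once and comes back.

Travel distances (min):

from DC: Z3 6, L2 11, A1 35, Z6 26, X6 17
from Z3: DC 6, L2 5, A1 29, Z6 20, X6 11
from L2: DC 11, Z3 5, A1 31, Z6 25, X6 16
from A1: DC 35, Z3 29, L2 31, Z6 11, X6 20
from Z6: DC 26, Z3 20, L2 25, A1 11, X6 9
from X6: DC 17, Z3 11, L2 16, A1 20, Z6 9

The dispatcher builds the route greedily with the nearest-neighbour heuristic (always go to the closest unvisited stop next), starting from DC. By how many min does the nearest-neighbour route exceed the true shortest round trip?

Excess over optimum: 3 min.

DC: Z3=6, L2=11, X6=17, Z6=26, A1=35 ⇒ Z3
Z3: L2=5, X6=11, Z6=20, A1=29 ⇒ L2
L2: X6=16, Z6=25, A1=31 ⇒ X6
X6: Z6=9, A1=20 ⇒ Z6
Z6: A1=11 ⇒ A1
NN route DC → Z3 → L2 → X6 → Z6 → A1 → DC costs 82.
Optimal: DC → Z3 → L2 → A1 → Z6 → X6 → DC costs 79 (by enumerating all 60 distinct tours).
Excess = 82 − 79 = 3.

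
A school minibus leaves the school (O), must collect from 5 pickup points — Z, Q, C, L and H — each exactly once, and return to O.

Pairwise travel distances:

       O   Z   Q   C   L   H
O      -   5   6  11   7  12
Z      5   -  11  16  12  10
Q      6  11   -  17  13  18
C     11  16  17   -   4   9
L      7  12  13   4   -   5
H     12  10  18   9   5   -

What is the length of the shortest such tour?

O → Z → Q → C → L → H → O: 5+11+17+4+5+12 = 54
O → Z → Q → C → H → L → O: 5+11+17+9+5+7 = 54
O → Z → Q → L → C → H → O: 5+11+13+4+9+12 = 54
O → Z → Q → L → H → C → O: 5+11+13+5+9+11 = 54
O → Z → Q → H → C → L → O: 5+11+18+9+4+7 = 54
O → Z → Q → H → L → C → O: 5+11+18+5+4+11 = 54
O → Z → C → Q → L → H → O: 5+16+17+13+5+12 = 68
O → Z → C → Q → H → L → O: 5+16+17+18+5+7 = 68
O → Z → C → L → Q → H → O: 5+16+4+13+18+12 = 68
O → Z → C → L → H → Q → O: 5+16+4+5+18+6 = 54
O → Z → C → H → Q → L → O: 5+16+9+18+13+7 = 68
O → Z → C → H → L → Q → O: 5+16+9+5+13+6 = 54
O → Z → L → Q → C → H → O: 5+12+13+17+9+12 = 68
O → Z → L → Q → H → C → O: 5+12+13+18+9+11 = 68
… (46 more)
O → Z → H → C → L → Q → O: 5+10+9+4+13+6 = 47  ← best
The minimum is 47.
One optimal route: O → Z → H → C → L → Q → O (or its reverse).

Minimum total distance: 47.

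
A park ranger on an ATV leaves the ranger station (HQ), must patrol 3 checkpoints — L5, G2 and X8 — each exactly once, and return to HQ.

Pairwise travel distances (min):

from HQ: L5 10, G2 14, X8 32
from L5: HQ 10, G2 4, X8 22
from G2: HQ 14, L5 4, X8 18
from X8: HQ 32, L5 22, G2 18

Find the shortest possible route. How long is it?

Shortest round trip = 64 min.

There are 3 distinct closed tours to check (reversals are equivalent).
HQ→L5→G2→X8→HQ: 10+4+18+32 = 64
HQ→L5→X8→G2→HQ: 10+22+18+14 = 64
HQ→G2→L5→X8→HQ: 14+4+22+32 = 72
The minimum is 64.
One optimal route: HQ → L5 → G2 → X8 → HQ (or its reverse).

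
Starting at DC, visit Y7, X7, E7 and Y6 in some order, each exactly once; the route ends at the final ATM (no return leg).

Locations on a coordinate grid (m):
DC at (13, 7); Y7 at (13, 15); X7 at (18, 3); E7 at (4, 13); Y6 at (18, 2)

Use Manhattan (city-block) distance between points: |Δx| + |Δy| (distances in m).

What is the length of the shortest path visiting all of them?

There are 4! = 24 possible orderings.
DC→Y7→X7→E7→Y6: 8+17+24+25 = 74
DC→Y7→X7→Y6→E7: 8+17+1+25 = 51
DC→Y7→E7→X7→Y6: 8+11+24+1 = 44
DC→Y7→E7→Y6→X7: 8+11+25+1 = 45
DC→Y7→Y6→X7→E7: 8+18+1+24 = 51
DC→Y7→Y6→E7→X7: 8+18+25+24 = 75
DC→X7→Y7→E7→Y6: 9+17+11+25 = 62
DC→X7→Y7→Y6→E7: 9+17+18+25 = 69
DC→X7→E7→Y7→Y6: 9+24+11+18 = 62
DC→X7→E7→Y6→Y7: 9+24+25+18 = 76
DC→X7→Y6→Y7→E7: 9+1+18+11 = 39
DC→X7→Y6→E7→Y7: 9+1+25+11 = 46
DC→E7→Y7→X7→Y6: 15+11+17+1 = 44
DC→E7→Y7→Y6→X7: 15+11+18+1 = 45
… (10 more)
The minimum is 39.
One shortest path: DC → X7 → Y6 → Y7 → E7.

39 m — the minimum one-way total.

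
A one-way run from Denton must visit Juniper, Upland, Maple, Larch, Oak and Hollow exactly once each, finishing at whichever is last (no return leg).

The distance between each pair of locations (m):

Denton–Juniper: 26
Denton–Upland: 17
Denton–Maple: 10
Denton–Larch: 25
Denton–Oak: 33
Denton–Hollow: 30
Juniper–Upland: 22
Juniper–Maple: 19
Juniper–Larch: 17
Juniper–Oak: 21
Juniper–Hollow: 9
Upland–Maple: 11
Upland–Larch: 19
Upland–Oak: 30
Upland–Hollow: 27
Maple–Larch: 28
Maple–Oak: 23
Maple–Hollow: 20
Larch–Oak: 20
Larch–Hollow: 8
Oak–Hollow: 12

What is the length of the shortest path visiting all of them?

Minimum one-way distance = 78 m.

There are 6! = 720 possible orderings.
Denton - Juniper - Upland - Maple - Larch - Oak - Hollow: 26+22+11+28+20+12 = 119
Denton - Juniper - Upland - Maple - Larch - Hollow - Oak: 26+22+11+28+8+12 = 107
Denton - Juniper - Upland - Maple - Oak - Larch - Hollow: 26+22+11+23+20+8 = 110
Denton - Juniper - Upland - Maple - Oak - Hollow - Larch: 26+22+11+23+12+8 = 102
Denton - Juniper - Upland - Maple - Hollow - Larch - Oak: 26+22+11+20+8+20 = 107
Denton - Juniper - Upland - Maple - Hollow - Oak - Larch: 26+22+11+20+12+20 = 111
Denton - Juniper - Upland - Larch - Maple - Oak - Hollow: 26+22+19+28+23+12 = 130
Denton - Juniper - Upland - Larch - Maple - Hollow - Oak: 26+22+19+28+20+12 = 127
… (712 more)
Denton - Maple - Upland - Larch - Juniper - Hollow - Oak: 10+11+19+17+9+12 = 78  ← best
The minimum is 78.
One shortest path: Denton → Maple → Upland → Larch → Juniper → Hollow → Oak.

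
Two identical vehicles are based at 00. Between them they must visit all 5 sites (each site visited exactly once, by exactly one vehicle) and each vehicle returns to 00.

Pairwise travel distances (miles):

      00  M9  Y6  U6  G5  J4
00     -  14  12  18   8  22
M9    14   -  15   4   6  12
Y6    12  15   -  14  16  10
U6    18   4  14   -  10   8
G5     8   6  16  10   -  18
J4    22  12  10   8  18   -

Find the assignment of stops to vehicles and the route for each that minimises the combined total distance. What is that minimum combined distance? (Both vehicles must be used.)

Check every non-empty split of the stops between the two vehicles; for each half take its own optimal tour:
  {M9} + {Y6, U6, G5, J4}: 28 + 48 = 76
  {Y6} + {M9, U6, G5, J4}: 24 + 48 = 72
  {M9, Y6} + {U6, G5, J4}: 41 + 48 = 89
  {U6} + {M9, Y6, G5, J4}: 36 + 48 = 84
  {M9, U6} + {Y6, G5, J4}: 36 + 48 = 84
  {Y6, U6} + {M9, G5, J4}: 44 + 48 = 92
  … (15 splits in total)
  {G5} + {M9, Y6, U6, J4}: 16 + 48 = 64  ← best
Best: vehicle 1 00 → G5 → 00 = 16; vehicle 2 00 → M9 → U6 → J4 → Y6 → 00 = 48; combined 64.

Minimum combined distance: 64 miles.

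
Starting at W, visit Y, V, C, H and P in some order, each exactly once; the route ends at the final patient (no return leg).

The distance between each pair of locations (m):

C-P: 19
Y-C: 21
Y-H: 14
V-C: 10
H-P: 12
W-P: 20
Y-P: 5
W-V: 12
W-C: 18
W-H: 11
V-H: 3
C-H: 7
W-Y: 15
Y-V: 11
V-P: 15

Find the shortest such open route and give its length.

Minimum one-way distance = 44 m.

There are 5! = 120 possible orderings.
W → Y → V → C → H → P: 15+11+10+7+12 = 55
W → Y → V → C → P → H: 15+11+10+19+12 = 67
W → Y → V → H → C → P: 15+11+3+7+19 = 55
W → Y → V → H → P → C: 15+11+3+12+19 = 60
W → Y → V → P → C → H: 15+11+15+19+7 = 67
W → Y → V → P → H → C: 15+11+15+12+7 = 60
W → Y → C → V → H → P: 15+21+10+3+12 = 61
W → Y → C → V → P → H: 15+21+10+15+12 = 73
W → Y → C → H → V → P: 15+21+7+3+15 = 61
W → Y → C → H → P → V: 15+21+7+12+15 = 70
W → Y → C → P → V → H: 15+21+19+15+3 = 73
W → Y → C → P → H → V: 15+21+19+12+3 = 70
W → Y → H → V → C → P: 15+14+3+10+19 = 61
W → Y → H → V → P → C: 15+14+3+15+19 = 66
… (106 more)
W → C → H → V → Y → P: 18+7+3+11+5 = 44  ← best
The minimum is 44.
One shortest path: W → C → H → V → Y → P.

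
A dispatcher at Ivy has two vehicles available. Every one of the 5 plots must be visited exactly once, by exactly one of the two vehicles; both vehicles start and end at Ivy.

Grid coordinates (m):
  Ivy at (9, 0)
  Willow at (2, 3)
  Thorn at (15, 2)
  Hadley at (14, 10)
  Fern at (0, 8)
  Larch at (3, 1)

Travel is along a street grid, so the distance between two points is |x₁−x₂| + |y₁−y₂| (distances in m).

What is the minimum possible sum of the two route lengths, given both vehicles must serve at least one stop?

64 m — the smallest possible combined total.

Try each way of splitting the stops between the two vehicles (each non-empty) and, for each split, find the best tour for each vehicle:
  {Willow} + {Thorn, Hadley, Fern, Larch}: 20 + 50 = 70
  {Thorn} + {Willow, Hadley, Fern, Larch}: 16 + 48 = 64
  {Willow, Thorn} + {Hadley, Fern, Larch}: 32 + 48 = 80
  {Hadley} + {Willow, Thorn, Fern, Larch}: 30 + 46 = 76
  {Willow, Hadley} + {Thorn, Fern, Larch}: 44 + 46 = 90
  {Thorn, Hadley} + {Willow, Fern, Larch}: 32 + 34 = 66
  … (15 splits in total)
Best: vehicle 1 Ivy → Thorn → Ivy = 16; vehicle 2 Ivy → Hadley → Fern → Willow → Larch → Ivy = 48; combined 64.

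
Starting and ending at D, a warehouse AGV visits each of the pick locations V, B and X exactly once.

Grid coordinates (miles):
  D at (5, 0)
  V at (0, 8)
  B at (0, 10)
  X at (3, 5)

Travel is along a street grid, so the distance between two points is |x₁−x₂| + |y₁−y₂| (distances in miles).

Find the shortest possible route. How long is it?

Minimum total distance: 30 miles.

There are 3 distinct closed tours to check (reversals are equivalent).
D → V → B → X → D: 13+2+8+7 = 30
D → V → X → B → D: 13+6+8+15 = 42
D → B → V → X → D: 15+2+6+7 = 30
The minimum is 30.
One optimal route: D → V → B → X → D (or its reverse).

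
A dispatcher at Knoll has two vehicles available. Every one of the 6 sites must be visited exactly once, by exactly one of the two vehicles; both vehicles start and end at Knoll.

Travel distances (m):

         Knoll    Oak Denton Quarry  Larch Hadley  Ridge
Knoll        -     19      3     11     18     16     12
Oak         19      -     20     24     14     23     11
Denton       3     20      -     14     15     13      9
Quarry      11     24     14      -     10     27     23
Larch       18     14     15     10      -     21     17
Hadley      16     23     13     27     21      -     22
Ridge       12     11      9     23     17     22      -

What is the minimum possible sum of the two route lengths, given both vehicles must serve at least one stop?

There are 2^5 − 1 = 31 ways to divide the 6 stops into two non-empty groups. For each, the best each vehicle can do is its own shortest tour through its group:
  {Oak} + {Denton, Quarry, Larch, Hadley, Ridge}: 38 + 76 = 114
  {Denton} + {Oak, Quarry, Larch, Hadley, Ridge}: 6 + 84 = 90
  {Oak, Denton} + {Quarry, Larch, Hadley, Ridge}: 42 + 76 = 118
  {Quarry} + {Oak, Denton, Larch, Hadley, Ridge}: 22 + 74 = 96
  {Oak, Quarry} + {Denton, Larch, Hadley, Ridge}: 54 + 66 = 120
  {Denton, Quarry} + {Oak, Larch, Hadley, Ridge}: 28 + 74 = 102
  … (31 splits in total)
Best: vehicle 1 Knoll → Denton → Knoll = 6; vehicle 2 Knoll → Quarry → Larch → Oak → Ridge → Hadley → Knoll = 84; combined 90.

90 m — the smallest possible combined total.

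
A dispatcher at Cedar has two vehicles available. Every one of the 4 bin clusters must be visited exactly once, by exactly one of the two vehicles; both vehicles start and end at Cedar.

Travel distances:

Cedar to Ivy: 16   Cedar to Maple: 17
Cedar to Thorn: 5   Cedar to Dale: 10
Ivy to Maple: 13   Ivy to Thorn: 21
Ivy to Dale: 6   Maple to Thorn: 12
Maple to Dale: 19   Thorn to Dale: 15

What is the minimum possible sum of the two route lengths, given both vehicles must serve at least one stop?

Minimum combined distance: 56.

Check every non-empty split of the stops between the two vehicles; for each half take its own optimal tour:
  {Ivy} + {Maple, Thorn, Dale}: 32 + 46 = 78
  {Maple} + {Ivy, Thorn, Dale}: 34 + 42 = 76
  {Ivy, Maple} + {Thorn, Dale}: 46 + 30 = 76
  {Thorn} + {Ivy, Maple, Dale}: 10 + 46 = 56
  {Ivy, Thorn} + {Maple, Dale}: 42 + 46 = 88
  {Maple, Thorn} + {Ivy, Dale}: 34 + 32 = 66
  … (7 splits in total)
Best: vehicle 1 Cedar → Thorn → Cedar = 10; vehicle 2 Cedar → Maple → Ivy → Dale → Cedar = 46; combined 56.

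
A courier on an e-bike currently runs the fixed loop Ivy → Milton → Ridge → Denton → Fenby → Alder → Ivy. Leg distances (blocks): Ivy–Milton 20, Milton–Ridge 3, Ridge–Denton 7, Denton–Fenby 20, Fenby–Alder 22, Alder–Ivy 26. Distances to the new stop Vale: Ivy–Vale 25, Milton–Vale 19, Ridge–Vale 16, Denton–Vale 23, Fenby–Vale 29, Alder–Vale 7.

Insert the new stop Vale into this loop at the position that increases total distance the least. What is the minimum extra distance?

Insertion cost between consecutive stops i–j is d(i,Vale) + d(Vale,j) − d(i,j):
  between Ivy and Milton: 25 + 19 − 20 = 24
  between Milton and Ridge: 19 + 16 − 3 = 32
  between Ridge and Denton: 16 + 23 − 7 = 32
  between Denton and Fenby: 23 + 29 − 20 = 32
  between Fenby and Alder: 29 + 7 − 22 = 14
  between Alder and Ivy: 7 + 25 − 26 = 6
Cheapest insertion is between Alder and Ivy, adding 6.
New total = 98 + 6 = 104.

Adding 6 blocks by placing Vale on the Alder–Ivy leg.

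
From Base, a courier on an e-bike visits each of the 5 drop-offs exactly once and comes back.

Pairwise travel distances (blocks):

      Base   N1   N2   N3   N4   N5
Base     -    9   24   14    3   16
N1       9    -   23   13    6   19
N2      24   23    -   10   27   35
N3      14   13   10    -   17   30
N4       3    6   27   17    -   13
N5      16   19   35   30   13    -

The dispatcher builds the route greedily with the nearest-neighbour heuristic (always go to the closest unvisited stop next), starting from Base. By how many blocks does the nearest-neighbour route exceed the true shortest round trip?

From Base: N4=3, N1=9, N3=14, N5=16, N2=24 → choose N4 (3).
From N4: N1=6, N5=13, N3=17, N2=27 → choose N1 (6).
From N1: N3=13, N5=19, N2=23 → choose N3 (13).
From N3: N2=10, N5=30 → choose N2 (10).
From N2: N5=35 → choose N5 (35).
NN route Base → N4 → N1 → N3 → N2 → N5 → Base costs 83.
Optimal: Base → N2 → N3 → N1 → N4 → N5 → Base costs 82 (by enumerating all 60 distinct tours).
Excess = 83 − 82 = 1.

The nearest-neighbour route is 1 blocks longer than optimal.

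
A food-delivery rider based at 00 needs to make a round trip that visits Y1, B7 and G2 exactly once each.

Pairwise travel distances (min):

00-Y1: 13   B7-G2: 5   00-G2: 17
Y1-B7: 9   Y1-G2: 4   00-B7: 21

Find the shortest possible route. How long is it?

With 3 stops there are 3!/2 = 3 distinct round trips (a route and its reverse cost the same).
00 - Y1 - B7 - G2 - 00: 13+9+5+17 = 44
00 - Y1 - G2 - B7 - 00: 13+4+5+21 = 43
00 - B7 - Y1 - G2 - 00: 21+9+4+17 = 51
The minimum is 43.
One optimal route: 00 → Y1 → G2 → B7 → 00 (or its reverse).

Minimum total distance: 43 min.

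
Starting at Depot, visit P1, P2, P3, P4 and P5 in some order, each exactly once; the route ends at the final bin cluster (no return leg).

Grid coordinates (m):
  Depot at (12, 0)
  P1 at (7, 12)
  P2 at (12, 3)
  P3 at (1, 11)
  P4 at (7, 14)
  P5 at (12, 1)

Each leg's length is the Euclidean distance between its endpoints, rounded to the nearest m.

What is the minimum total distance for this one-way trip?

Shortest open route: 22 m.

There are 5! = 120 possible orderings.
Depot - P1 - P2 - P3 - P4 - P5: 13+10+14+7+14 = 58
Depot - P1 - P2 - P3 - P5 - P4: 13+10+14+15+14 = 66
Depot - P1 - P2 - P4 - P3 - P5: 13+10+12+7+15 = 57
Depot - P1 - P2 - P4 - P5 - P3: 13+10+12+14+15 = 64
Depot - P1 - P2 - P5 - P3 - P4: 13+10+2+15+7 = 47
Depot - P1 - P2 - P5 - P4 - P3: 13+10+2+14+7 = 46
Depot - P1 - P3 - P2 - P4 - P5: 13+6+14+12+14 = 59
Depot - P1 - P3 - P2 - P5 - P4: 13+6+14+2+14 = 49
Depot - P1 - P3 - P4 - P2 - P5: 13+6+7+12+2 = 40
Depot - P1 - P3 - P4 - P5 - P2: 13+6+7+14+2 = 42
Depot - P1 - P3 - P5 - P2 - P4: 13+6+15+2+12 = 48
Depot - P1 - P3 - P5 - P4 - P2: 13+6+15+14+12 = 60
Depot - P1 - P4 - P2 - P3 - P5: 13+2+12+14+15 = 56
Depot - P1 - P4 - P2 - P5 - P3: 13+2+12+2+15 = 44
… (106 more)
Depot - P5 - P2 - P1 - P4 - P3: 1+2+10+2+7 = 22  ← best
The minimum is 22.
One shortest path: Depot → P5 → P2 → P1 → P4 → P3.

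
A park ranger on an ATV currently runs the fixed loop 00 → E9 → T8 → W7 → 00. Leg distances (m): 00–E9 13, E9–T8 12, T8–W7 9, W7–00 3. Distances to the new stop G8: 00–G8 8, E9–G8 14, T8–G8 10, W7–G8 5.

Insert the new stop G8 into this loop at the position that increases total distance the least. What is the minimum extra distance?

Insertion cost between consecutive stops i–j is d(i,G8) + d(G8,j) − d(i,j):
  between 00 and E9: 8 + 14 − 13 = 9
  between E9 and T8: 14 + 10 − 12 = 12
  between T8 and W7: 10 + 5 − 9 = 6
  between W7 and 00: 5 + 8 − 3 = 10
Cheapest insertion is between T8 and W7, adding 6.
New total = 37 + 6 = 43.

Adding 6 m by placing G8 on the T8–W7 leg.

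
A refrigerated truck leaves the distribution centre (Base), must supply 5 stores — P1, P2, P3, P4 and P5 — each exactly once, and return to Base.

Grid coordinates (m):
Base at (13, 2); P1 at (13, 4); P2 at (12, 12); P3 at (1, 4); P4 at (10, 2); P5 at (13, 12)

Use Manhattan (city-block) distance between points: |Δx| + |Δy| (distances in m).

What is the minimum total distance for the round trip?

Shortest round trip = 44 m.

There are 60 distinct closed tours to check (reversals are equivalent).
Base → P1 → P2 → P3 → P4 → P5 → Base: 2+9+19+11+13+10 = 64
Base → P1 → P2 → P3 → P5 → P4 → Base: 2+9+19+20+13+3 = 66
Base → P1 → P2 → P4 → P3 → P5 → Base: 2+9+12+11+20+10 = 64
Base → P1 → P2 → P4 → P5 → P3 → Base: 2+9+12+13+20+14 = 70
Base → P1 → P2 → P5 → P3 → P4 → Base: 2+9+1+20+11+3 = 46
Base → P1 → P2 → P5 → P4 → P3 → Base: 2+9+1+13+11+14 = 50
Base → P1 → P3 → P2 → P4 → P5 → Base: 2+12+19+12+13+10 = 68
Base → P1 → P3 → P2 → P5 → P4 → Base: 2+12+19+1+13+3 = 50
Base → P1 → P3 → P4 → P2 → P5 → Base: 2+12+11+12+1+10 = 48
Base → P1 → P3 → P4 → P5 → P2 → Base: 2+12+11+13+1+11 = 50
Base → P1 → P3 → P5 → P2 → P4 → Base: 2+12+20+1+12+3 = 50
Base → P1 → P3 → P5 → P4 → P2 → Base: 2+12+20+13+12+11 = 70
Base → P1 → P4 → P2 → P3 → P5 → Base: 2+5+12+19+20+10 = 68
Base → P1 → P4 → P2 → P5 → P3 → Base: 2+5+12+1+20+14 = 54
… (46 more)
Base → P1 → P5 → P2 → P3 → P4 → Base: 2+8+1+19+11+3 = 44  ← best
The minimum is 44.
One optimal route: Base → P1 → P5 → P2 → P3 → P4 → Base (or its reverse).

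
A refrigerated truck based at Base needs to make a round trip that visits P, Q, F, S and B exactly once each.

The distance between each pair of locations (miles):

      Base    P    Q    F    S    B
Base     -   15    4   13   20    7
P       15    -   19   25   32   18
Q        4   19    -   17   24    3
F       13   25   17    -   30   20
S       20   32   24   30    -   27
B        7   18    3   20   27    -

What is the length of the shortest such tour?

Minimum total distance: 100 miles.

There are 60 distinct closed tours to check (reversals are equivalent).
Base - P - Q - F - S - B - Base: 15+19+17+30+27+7 = 115
Base - P - Q - F - B - S - Base: 15+19+17+20+27+20 = 118
Base - P - Q - S - F - B - Base: 15+19+24+30+20+7 = 115
Base - P - Q - S - B - F - Base: 15+19+24+27+20+13 = 118
Base - P - Q - B - F - S - Base: 15+19+3+20+30+20 = 107
Base - P - Q - B - S - F - Base: 15+19+3+27+30+13 = 107
Base - P - F - Q - S - B - Base: 15+25+17+24+27+7 = 115
Base - P - F - Q - B - S - Base: 15+25+17+3+27+20 = 107
Base - P - F - S - Q - B - Base: 15+25+30+24+3+7 = 104
Base - P - F - S - B - Q - Base: 15+25+30+27+3+4 = 104
Base - P - F - B - Q - S - Base: 15+25+20+3+24+20 = 107
Base - P - F - B - S - Q - Base: 15+25+20+27+24+4 = 115
Base - P - S - Q - F - B - Base: 15+32+24+17+20+7 = 115
Base - P - S - Q - B - F - Base: 15+32+24+3+20+13 = 107
… (46 more)
Base - Q - B - P - F - S - Base: 4+3+18+25+30+20 = 100  ← best
The minimum is 100.
One optimal route: Base → Q → B → P → F → S → Base (or its reverse).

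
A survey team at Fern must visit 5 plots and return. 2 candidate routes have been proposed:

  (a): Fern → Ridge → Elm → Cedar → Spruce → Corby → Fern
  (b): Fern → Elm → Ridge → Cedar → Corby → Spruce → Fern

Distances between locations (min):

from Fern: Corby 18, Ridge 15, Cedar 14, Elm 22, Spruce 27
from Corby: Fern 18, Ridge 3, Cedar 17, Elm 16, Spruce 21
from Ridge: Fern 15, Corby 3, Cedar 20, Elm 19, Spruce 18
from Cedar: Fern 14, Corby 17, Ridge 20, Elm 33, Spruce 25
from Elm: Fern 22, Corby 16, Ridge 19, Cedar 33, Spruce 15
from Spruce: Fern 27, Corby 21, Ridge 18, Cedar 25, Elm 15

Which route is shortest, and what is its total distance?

126 min — (b) is the shortest.

(a): 15 + 19 + 33 + 25 + 21 + 18 = 131
(b): 22 + 19 + 20 + 17 + 21 + 27 = 126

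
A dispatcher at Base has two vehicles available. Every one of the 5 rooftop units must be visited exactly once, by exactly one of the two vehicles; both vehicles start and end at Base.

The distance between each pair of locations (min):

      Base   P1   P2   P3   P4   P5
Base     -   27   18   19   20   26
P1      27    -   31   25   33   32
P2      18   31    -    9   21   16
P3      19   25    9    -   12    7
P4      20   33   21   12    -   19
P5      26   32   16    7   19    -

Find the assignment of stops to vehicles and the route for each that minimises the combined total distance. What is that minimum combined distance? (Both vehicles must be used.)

There are 2^4 − 1 = 15 ways to divide the 5 stops into two non-empty groups. For each, the best each vehicle can do is its own shortest tour through its group:
  {P1} + {P2, P3, P4, P5}: 54 + 73 = 127
  {P2} + {P1, P3, P4, P5}: 36 + 98 = 134
  {P1, P2} + {P3, P4, P5}: 76 + 65 = 141
  {P3} + {P1, P2, P4, P5}: 38 + 113 = 151
  {P1, P3} + {P2, P4, P5}: 71 + 73 = 144
  {P2, P3} + {P1, P4, P5}: 46 + 98 = 144
  … (15 splits in total)
Best: vehicle 1 Base → P1 → Base = 54; vehicle 2 Base → P2 → P3 → P5 → P4 → Base = 73; combined 127.

127 min — the smallest possible combined total.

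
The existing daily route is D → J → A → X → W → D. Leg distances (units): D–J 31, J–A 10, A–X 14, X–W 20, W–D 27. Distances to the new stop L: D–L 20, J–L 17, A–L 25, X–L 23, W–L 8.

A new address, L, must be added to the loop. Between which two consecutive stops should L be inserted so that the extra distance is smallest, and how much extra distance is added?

Minimum extra distance: 1, inserting L between W and D.

Insertion cost between consecutive stops i–j is d(i,L) + d(L,j) − d(i,j):
  between D and J: 20 + 17 − 31 = 6
  between J and A: 17 + 25 − 10 = 32
  between A and X: 25 + 23 − 14 = 34
  between X and W: 23 + 8 − 20 = 11
  between W and D: 8 + 20 − 27 = 1
Cheapest insertion is between W and D, adding 1.
New total = 102 + 1 = 103.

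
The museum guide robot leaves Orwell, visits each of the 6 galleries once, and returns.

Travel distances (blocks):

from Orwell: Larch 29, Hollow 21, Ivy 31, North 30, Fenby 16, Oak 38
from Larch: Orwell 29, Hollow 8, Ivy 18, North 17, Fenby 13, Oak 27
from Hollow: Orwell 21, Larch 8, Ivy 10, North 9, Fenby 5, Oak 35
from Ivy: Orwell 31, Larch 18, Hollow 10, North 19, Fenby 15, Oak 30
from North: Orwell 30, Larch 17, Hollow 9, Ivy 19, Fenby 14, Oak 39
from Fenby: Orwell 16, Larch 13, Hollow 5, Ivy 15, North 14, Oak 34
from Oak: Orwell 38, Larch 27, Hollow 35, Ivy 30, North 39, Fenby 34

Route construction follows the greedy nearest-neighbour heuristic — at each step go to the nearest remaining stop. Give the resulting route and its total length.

Orwell → [Fenby:16 / Hollow:21 / Larch:29 / North:30 / Ivy:31 / Oak:38] → Fenby (16)
Fenby → [Hollow:5 / Larch:13 / North:14 / Ivy:15 / Oak:34] → Hollow (5)
Hollow → [Larch:8 / North:9 / Ivy:10 / Oak:35] → Larch (8)
Larch → [North:17 / Ivy:18 / Oak:27] → North (17)
North → [Ivy:19 / Oak:39] → Ivy (19)
Ivy → [Oak:30] → Oak (30)
Return Oak→Orwell: 38.
Total = 16 + 5 + 8 + 17 + 19 + 30 + 38 = 133.

Nearest-neighbour total = 133 blocks; route Orwell → Fenby → Hollow → Larch → North → Ivy → Oak → Orwell.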